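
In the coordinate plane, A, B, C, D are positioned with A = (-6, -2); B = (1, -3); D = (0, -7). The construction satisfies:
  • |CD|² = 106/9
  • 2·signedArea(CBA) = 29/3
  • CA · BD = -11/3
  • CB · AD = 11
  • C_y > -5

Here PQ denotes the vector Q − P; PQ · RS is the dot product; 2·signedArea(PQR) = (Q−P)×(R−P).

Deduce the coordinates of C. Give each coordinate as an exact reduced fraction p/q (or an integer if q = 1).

C = (-5/3, -4)

1. C_x = -5/3  [CA · BD = -11/3 ∩ 2·signedArea(CBA) = 29/3]
2. C_y = -4  [CA · BD = -11/3 ∩ 2·signedArea(CBA) = 29/3]
   → C = (-5/3, -4)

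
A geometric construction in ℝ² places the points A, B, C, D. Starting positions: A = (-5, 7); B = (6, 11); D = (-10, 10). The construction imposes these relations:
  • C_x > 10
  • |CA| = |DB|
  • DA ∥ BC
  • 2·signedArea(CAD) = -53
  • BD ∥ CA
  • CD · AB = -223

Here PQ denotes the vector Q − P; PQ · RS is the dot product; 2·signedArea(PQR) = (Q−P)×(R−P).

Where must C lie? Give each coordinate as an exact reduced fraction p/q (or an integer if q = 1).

1. C_x = 11  [BD ∥ CA ∩ DA ∥ BC]
2. C_y = 8  [BD ∥ CA ∩ DA ∥ BC]
   → C = (11, 8)

C = (11, 8)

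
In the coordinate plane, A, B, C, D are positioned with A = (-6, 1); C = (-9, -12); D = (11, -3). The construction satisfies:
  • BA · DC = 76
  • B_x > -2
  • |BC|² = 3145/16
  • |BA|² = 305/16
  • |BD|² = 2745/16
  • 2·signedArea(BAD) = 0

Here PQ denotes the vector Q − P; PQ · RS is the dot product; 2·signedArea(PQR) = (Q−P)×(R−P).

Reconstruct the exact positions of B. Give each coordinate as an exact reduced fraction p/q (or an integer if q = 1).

B = (-7/4, 0)

1. B_x = -7/4  [2·signedArea(BAD) = 0 ∩ BA · DC = 76]
2. B_y = 0  [2·signedArea(BAD) = 0 ∩ BA · DC = 76]
   → B = (-7/4, 0)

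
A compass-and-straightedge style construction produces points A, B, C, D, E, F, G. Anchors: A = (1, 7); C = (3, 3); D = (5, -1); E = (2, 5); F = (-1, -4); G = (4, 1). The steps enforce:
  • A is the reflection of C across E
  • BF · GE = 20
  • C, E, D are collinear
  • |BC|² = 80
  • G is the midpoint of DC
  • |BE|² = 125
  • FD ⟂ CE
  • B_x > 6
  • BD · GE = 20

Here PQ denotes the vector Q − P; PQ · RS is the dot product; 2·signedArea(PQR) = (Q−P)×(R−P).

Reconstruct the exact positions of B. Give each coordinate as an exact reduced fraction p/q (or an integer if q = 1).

1. B_x = 7  [line 2·x + -4·y + -34 = 0 ∩ |BC|² = 80]
2. B_y = -5  [line 2·x + -4·y + -34 = 0 ∩ |BC|² = 80]
   → B = (7, -5)

B = (7, -5)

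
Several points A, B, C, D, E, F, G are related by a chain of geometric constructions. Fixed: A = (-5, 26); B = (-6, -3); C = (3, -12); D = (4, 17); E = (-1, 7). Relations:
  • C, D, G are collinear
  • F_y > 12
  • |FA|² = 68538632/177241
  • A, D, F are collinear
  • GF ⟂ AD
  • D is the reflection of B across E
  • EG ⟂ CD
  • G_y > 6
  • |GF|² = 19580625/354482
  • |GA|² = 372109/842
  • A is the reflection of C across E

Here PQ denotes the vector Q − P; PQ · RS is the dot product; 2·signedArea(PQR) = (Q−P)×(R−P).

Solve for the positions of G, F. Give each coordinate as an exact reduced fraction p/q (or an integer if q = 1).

1. G_x = 3073/842  [C, D, G are collinear ∩ EG ⟂ CD]
2. G_y = 5759/842  [C, D, G are collinear ∩ EG ⟂ CD]
   → G = (3073/842, 5759/842)
3. F_x = 3749/421  [A, D, F are collinear ∩ GF ⟂ AD]
4. F_y = 5092/421  [A, D, F are collinear ∩ GF ⟂ AD]
   → F = (3749/421, 5092/421)

F = (3749/421, 5092/421)
G = (3073/842, 5759/842)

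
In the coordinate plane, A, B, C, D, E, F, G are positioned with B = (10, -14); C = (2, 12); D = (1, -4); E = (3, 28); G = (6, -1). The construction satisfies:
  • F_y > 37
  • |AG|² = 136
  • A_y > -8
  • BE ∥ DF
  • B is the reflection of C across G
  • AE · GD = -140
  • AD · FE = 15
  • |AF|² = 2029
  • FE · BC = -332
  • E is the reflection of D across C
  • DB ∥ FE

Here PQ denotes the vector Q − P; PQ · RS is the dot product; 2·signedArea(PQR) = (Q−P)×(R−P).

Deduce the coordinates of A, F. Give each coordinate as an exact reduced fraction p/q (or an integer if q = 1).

1. A_x = -4  [line 5·x + 3·y + 41 = 0 ∩ |AG|² = 136]
2. A_y = -7  [line 5·x + 3·y + 41 = 0 ∩ |AG|² = 136]
   → A = (-4, -7)
3. F_x = -6  [AD · FE = 15 ∩ DB ∥ FE]
4. F_y = 38  [AD · FE = 15 ∩ DB ∥ FE]
   → F = (-6, 38)

A = (-4, -7)
F = (-6, 38)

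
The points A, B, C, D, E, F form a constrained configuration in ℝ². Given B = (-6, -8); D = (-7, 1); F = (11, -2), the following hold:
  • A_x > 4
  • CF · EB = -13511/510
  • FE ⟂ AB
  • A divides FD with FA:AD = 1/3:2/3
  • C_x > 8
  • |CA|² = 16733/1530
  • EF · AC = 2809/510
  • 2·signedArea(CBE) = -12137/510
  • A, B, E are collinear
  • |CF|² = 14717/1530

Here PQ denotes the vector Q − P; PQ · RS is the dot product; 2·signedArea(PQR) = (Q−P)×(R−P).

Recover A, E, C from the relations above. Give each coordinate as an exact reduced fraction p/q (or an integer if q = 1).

A = (5, -1)
C = (4219/510, -89/170)
E = (1499/170, 243/170)

1. A_x = 5  [A divides FD with FA:AD = 1/3:2/3]
2. A_y = -1  [A divides FD with FA:AD = 1/3:2/3]
   → A = (5, -1)
3. E_x = 1499/170  [A, B, E are collinear ∩ FE ⟂ AB]
4. E_y = 243/170  [A, B, E are collinear ∩ FE ⟂ AB]
   → E = (1499/170, 243/170)
5. C_x = 4219/510  [CF · EB = -13511/510 ∩ EF · AC = 2809/510]
6. C_y = -89/170  [CF · EB = -13511/510 ∩ EF · AC = 2809/510]
   → C = (4219/510, -89/170)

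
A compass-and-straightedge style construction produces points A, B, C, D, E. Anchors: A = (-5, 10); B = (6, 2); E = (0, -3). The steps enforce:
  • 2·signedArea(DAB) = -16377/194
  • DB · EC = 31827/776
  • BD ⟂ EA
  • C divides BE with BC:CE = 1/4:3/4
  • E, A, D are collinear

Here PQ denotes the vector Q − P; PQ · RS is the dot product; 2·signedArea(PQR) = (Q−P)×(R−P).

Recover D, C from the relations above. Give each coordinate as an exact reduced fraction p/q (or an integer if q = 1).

C = (9/2, 3/4)
D = (-175/194, -127/194)

1. D_x = -175/194  [E, A, D are collinear ∩ BD ⟂ EA]
2. D_y = -127/194  [E, A, D are collinear ∩ BD ⟂ EA]
   → D = (-175/194, -127/194)
3. C_x = 9/2  [C divides BE with BC:CE = 1/4:3/4]
4. C_y = 3/4  [C divides BE with BC:CE = 1/4:3/4]
   → C = (9/2, 3/4)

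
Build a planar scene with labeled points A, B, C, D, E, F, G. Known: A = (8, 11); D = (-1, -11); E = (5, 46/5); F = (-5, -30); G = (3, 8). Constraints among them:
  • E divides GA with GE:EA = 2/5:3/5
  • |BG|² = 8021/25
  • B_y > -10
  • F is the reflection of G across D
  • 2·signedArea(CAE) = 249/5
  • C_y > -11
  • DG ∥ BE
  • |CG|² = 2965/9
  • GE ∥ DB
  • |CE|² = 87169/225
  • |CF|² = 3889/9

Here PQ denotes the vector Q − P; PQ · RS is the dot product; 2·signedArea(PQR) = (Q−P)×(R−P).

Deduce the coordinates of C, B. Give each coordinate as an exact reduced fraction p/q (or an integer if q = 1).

1. C_x = 2/3  [line 9/5·x + -3·y + -156/5 = 0 ∩ |CF|² = 3889/9]
2. C_y = -10  [line 9/5·x + -3·y + -156/5 = 0 ∩ |CF|² = 3889/9]
   → C = (2/3, -10)
3. B_x = 1  [DG ∥ BE ∩ GE ∥ DB]
4. B_y = -49/5  [DG ∥ BE ∩ GE ∥ DB]
   → B = (1, -49/5)

B = (1, -49/5)
C = (2/3, -10)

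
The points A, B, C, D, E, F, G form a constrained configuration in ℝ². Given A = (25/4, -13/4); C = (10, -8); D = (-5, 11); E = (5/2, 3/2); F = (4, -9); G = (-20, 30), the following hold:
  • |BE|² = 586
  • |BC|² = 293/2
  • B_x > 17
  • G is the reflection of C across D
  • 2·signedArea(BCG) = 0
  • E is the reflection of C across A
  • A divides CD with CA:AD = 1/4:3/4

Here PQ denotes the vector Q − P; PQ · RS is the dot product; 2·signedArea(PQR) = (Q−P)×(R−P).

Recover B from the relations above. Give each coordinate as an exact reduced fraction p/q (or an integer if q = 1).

B = (35/2, -35/2)

1. B_x = 35/2  [line -38·x + -30·y + 140 = 0 ∩ |BC|² = 293/2]
2. B_y = -35/2  [line -38·x + -30·y + 140 = 0 ∩ |BC|² = 293/2]
   → B = (35/2, -35/2)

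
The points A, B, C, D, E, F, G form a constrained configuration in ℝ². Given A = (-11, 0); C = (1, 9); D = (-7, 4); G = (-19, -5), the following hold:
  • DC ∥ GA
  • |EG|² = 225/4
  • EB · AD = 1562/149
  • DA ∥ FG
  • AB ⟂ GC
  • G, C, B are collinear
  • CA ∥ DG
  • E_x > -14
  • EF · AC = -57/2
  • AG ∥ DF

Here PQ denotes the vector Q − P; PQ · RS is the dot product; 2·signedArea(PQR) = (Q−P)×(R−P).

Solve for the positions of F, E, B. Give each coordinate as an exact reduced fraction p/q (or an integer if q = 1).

B = (-1681/149, 60/149)
E = (-13, -1/2)
F = (-15, -1)

1. F_x = -15  [DA ∥ FG ∩ AG ∥ DF]
2. F_y = -1  [DA ∥ FG ∩ AG ∥ DF]
   → F = (-15, -1)
3. E_x = -13  [line -12·x + -9·y + -321/2 = 0 ∩ |EG|² = 225/4]
4. E_y = -1/2  [line -12·x + -9·y + -321/2 = 0 ∩ |EG|² = 225/4]
   → E = (-13, -1/2)
5. B_x = -1681/149  [EB · AD = 1562/149 ∩ G, C, B are collinear]
6. B_y = 60/149  [EB · AD = 1562/149 ∩ G, C, B are collinear]
   → B = (-1681/149, 60/149)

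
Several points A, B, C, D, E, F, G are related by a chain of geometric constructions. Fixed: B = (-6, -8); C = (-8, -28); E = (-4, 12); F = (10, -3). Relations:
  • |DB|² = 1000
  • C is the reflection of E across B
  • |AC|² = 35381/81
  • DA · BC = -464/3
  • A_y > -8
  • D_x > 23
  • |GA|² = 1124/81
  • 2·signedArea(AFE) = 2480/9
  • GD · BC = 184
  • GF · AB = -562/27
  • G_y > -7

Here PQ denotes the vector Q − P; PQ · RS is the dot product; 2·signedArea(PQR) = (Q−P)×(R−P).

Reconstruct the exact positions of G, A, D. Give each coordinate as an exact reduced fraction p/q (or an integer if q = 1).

1. A_x = -38/9  [line -15·x + -14·y + -1508/9 = 0 ∩ |AC|² = 35381/81]
2. A_y = -67/9  [line -15·x + -14·y + -1508/9 = 0 ∩ |AC|² = 35381/81]
   → A = (-38/9, -67/9)
3. D_x = 24  [line 2·x + 20·y + 312 = 0 ∩ |DB|² = 1000]
4. D_y = -18  [line 2·x + 20·y + 312 = 0 ∩ |DB|² = 1000]
   → D = (24, -18)
5. G_x = -2/3  [GD · BC = 184 ∩ GF · AB = -562/27]
6. G_y = -19/3  [GD · BC = 184 ∩ GF · AB = -562/27]
   → G = (-2/3, -19/3)

A = (-38/9, -67/9)
D = (24, -18)
G = (-2/3, -19/3)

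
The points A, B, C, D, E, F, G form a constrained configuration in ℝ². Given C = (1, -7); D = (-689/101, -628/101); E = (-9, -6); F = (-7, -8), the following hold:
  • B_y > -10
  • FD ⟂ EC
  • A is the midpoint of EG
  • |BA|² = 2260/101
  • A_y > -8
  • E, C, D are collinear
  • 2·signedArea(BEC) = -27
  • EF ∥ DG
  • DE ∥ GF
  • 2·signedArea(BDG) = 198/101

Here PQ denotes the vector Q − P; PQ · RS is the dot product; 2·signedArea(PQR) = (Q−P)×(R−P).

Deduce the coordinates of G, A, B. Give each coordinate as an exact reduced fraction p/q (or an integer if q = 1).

1. G_x = -487/101  [DE ∥ GF ∩ EF ∥ DG]
2. G_y = -830/101  [DE ∥ GF ∩ EF ∥ DG]
   → G = (-487/101, -830/101)
3. A_x = -698/101  [A is the midpoint of EG]
4. A_y = -718/101  [A is the midpoint of EG]
   → A = (-698/101, -718/101)
5. B_x = -276/101  [2·signedArea(BEC) = -27 ∩ 2·signedArea(BDG) = 198/101]
6. B_y = -942/101  [2·signedArea(BEC) = -27 ∩ 2·signedArea(BDG) = 198/101]
   → B = (-276/101, -942/101)

A = (-698/101, -718/101)
B = (-276/101, -942/101)
G = (-487/101, -830/101)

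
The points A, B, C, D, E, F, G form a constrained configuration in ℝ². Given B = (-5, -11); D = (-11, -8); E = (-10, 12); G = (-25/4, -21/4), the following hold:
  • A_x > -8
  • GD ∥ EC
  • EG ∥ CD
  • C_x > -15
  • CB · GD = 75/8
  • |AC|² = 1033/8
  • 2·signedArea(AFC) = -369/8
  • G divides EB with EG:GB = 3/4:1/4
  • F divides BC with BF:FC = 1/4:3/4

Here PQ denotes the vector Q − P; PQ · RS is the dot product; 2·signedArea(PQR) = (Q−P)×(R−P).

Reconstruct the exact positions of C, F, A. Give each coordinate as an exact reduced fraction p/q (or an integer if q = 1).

1. C_x = -59/4  [EG ∥ CD ∩ GD ∥ EC]
2. C_y = 37/4  [EG ∥ CD ∩ GD ∥ EC]
   → C = (-59/4, 37/4)
3. F_x = -119/16  [F divides BC with BF:FC = 1/4:3/4]
4. F_y = -95/16  [F divides BC with BF:FC = 1/4:3/4]
   → F = (-119/16, -95/16)
5. A_x = -15/2  [line -243/16·x + -117/16·y + -441/4 = 0 ∩ |AC|² = 1033/8]
6. A_y = 1/2  [line -243/16·x + -117/16·y + -441/4 = 0 ∩ |AC|² = 1033/8]
   → A = (-15/2, 1/2)

A = (-15/2, 1/2)
C = (-59/4, 37/4)
F = (-119/16, -95/16)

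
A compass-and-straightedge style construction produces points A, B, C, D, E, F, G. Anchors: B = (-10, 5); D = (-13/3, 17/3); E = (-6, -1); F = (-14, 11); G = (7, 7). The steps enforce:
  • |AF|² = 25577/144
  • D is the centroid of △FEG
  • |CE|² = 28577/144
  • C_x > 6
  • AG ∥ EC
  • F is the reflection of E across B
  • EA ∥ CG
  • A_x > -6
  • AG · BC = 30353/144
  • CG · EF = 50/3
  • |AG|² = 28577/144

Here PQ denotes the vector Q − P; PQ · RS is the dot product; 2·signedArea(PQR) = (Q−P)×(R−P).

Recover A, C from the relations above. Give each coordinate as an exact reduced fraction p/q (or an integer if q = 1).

A = (-67/12, 2/3)
C = (79/12, 16/3)

1. C_x = 79/12  [line 8·x + -12·y + 34/3 = 0 ∩ |CE|² = 28577/144]
2. C_y = 16/3  [line 8·x + -12·y + 34/3 = 0 ∩ |CE|² = 28577/144]
   → C = (79/12, 16/3)
3. A_x = -67/12  [AG · BC = 30353/144 ∩ EA ∥ CG]
4. A_y = 2/3  [AG · BC = 30353/144 ∩ EA ∥ CG]
   → A = (-67/12, 2/3)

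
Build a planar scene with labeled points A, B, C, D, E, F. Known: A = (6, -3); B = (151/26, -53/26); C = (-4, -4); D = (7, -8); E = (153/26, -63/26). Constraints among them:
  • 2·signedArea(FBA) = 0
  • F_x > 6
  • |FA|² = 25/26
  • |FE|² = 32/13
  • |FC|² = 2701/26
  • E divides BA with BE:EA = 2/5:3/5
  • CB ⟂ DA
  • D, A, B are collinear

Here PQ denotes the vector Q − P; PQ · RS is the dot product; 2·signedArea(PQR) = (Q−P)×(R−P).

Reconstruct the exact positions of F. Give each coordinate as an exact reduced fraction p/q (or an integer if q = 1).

1. F_x = 161/26  [line 25/26·x + 5/26·y + -135/26 = 0 ∩ |FA|² = 25/26]
2. F_y = -103/26  [line 25/26·x + 5/26·y + -135/26 = 0 ∩ |FA|² = 25/26]
   → F = (161/26, -103/26)

F = (161/26, -103/26)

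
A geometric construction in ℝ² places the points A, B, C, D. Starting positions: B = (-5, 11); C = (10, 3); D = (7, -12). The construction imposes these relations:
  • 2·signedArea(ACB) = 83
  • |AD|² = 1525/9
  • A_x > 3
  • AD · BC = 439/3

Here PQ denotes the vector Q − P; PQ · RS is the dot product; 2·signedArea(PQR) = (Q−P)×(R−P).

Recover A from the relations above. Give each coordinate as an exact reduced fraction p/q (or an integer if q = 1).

1. A_x = 4  [AD · BC = 439/3 ∩ 2·signedArea(ACB) = 83]
2. A_y = 2/3  [AD · BC = 439/3 ∩ 2·signedArea(ACB) = 83]
   → A = (4, 2/3)

A = (4, 2/3)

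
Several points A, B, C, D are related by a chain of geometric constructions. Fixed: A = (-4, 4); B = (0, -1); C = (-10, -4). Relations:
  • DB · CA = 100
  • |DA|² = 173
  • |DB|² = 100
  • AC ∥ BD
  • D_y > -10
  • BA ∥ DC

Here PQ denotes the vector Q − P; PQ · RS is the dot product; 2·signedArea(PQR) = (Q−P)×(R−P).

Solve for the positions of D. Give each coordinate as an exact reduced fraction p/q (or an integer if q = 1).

D = (-6, -9)

1. D_x = -6  [BA ∥ DC ∩ AC ∥ BD]
2. D_y = -9  [BA ∥ DC ∩ AC ∥ BD]
   → D = (-6, -9)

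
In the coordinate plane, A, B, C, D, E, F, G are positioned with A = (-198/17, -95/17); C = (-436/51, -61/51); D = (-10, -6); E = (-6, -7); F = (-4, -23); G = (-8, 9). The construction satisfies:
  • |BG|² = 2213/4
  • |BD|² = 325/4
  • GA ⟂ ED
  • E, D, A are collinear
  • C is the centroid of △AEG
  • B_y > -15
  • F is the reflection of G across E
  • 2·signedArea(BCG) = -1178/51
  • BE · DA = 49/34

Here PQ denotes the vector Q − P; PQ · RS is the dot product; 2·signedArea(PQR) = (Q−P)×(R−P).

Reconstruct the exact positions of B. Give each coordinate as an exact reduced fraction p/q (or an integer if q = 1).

B = (-7, -29/2)

1. B_x = -7  [2·signedArea(BCG) = -1178/51 ∩ BE · DA = 49/34]
2. B_y = -29/2  [2·signedArea(BCG) = -1178/51 ∩ BE · DA = 49/34]
   → B = (-7, -29/2)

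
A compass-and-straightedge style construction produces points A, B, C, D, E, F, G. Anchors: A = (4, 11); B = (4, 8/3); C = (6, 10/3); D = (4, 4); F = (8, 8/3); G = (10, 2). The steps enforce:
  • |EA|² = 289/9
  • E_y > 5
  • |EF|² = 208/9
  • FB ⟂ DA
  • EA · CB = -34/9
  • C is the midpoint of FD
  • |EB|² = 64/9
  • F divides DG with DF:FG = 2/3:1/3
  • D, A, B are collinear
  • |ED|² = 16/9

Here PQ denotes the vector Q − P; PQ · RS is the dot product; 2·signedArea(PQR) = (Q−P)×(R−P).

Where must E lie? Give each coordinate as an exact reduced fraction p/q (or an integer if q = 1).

1. E_x = 4  [line 2·x + 2/3·y + -104/9 = 0 ∩ |ED|² = 16/9]
2. E_y = 16/3  [line 2·x + 2/3·y + -104/9 = 0 ∩ |ED|² = 16/9]
   → E = (4, 16/3)

E = (4, 16/3)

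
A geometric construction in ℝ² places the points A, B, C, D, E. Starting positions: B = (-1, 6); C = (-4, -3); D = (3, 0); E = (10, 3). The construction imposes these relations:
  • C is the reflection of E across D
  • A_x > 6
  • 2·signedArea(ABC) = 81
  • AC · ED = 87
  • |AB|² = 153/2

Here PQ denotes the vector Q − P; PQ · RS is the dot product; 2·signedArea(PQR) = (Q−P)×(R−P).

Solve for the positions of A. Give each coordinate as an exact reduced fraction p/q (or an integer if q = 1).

A = (13/2, 3/2)

1. A_x = 13/2  [2·signedArea(ABC) = 81 ∩ AC · ED = 87]
2. A_y = 3/2  [2·signedArea(ABC) = 81 ∩ AC · ED = 87]
   → A = (13/2, 3/2)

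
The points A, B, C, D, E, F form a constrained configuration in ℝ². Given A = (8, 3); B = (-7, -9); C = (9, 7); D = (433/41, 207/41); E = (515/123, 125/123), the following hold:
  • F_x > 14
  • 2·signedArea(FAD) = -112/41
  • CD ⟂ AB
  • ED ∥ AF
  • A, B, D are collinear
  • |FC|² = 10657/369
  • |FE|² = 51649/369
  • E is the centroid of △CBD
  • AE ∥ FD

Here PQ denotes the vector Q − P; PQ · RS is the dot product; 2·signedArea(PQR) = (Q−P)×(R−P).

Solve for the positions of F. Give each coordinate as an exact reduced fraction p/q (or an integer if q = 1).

1. F_x = 1768/123  [AE ∥ FD ∩ ED ∥ AF]
2. F_y = 865/123  [AE ∥ FD ∩ ED ∥ AF]
   → F = (1768/123, 865/123)

F = (1768/123, 865/123)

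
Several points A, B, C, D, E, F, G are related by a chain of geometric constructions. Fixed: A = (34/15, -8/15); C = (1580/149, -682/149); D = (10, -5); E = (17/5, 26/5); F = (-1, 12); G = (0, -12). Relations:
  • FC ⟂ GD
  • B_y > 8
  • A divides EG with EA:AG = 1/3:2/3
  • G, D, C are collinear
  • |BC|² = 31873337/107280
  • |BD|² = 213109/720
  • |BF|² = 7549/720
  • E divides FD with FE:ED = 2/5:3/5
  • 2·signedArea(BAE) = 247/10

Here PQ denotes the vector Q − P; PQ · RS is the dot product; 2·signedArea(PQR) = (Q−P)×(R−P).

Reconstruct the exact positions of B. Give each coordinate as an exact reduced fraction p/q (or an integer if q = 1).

1. B_x = -11/60  [line -86/15·x + 17/15·y + -111/10 = 0 ∩ |BD|² = 213109/720]
2. B_y = 133/15  [line -86/15·x + 17/15·y + -111/10 = 0 ∩ |BD|² = 213109/720]
   → B = (-11/60, 133/15)

B = (-11/60, 133/15)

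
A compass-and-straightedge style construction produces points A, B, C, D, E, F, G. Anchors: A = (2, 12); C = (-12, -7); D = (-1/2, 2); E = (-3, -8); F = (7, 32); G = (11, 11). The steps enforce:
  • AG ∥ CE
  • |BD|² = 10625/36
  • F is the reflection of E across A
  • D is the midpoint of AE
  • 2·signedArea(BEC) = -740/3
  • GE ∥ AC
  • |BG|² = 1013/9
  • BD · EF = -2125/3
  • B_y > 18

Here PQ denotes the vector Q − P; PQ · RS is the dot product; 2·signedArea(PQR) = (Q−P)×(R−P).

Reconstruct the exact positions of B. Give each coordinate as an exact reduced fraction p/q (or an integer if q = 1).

B = (11/3, 56/3)

1. B_x = 11/3  [BD · EF = -2125/3 ∩ 2·signedArea(BEC) = -740/3]
2. B_y = 56/3  [BD · EF = -2125/3 ∩ 2·signedArea(BEC) = -740/3]
   → B = (11/3, 56/3)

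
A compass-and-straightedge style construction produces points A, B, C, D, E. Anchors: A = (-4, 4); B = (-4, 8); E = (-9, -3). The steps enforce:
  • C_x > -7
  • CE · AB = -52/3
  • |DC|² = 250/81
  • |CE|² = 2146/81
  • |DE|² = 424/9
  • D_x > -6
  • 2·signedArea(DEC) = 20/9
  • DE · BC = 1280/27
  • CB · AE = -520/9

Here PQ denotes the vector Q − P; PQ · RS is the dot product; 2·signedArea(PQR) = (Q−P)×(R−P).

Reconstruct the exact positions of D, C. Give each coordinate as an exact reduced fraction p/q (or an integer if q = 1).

1. C_x = -56/9  [CE · AB = -52/3 ∩ CB · AE = -520/9]
2. C_y = 4/3  [CE · AB = -52/3 ∩ CB · AE = -520/9]
   → C = (-56/9, 4/3)
3. D_x = -17/3  [2·signedArea(DEC) = 20/9 ∩ DE · BC = 1280/27]
4. D_y = 3  [2·signedArea(DEC) = 20/9 ∩ DE · BC = 1280/27]
   → D = (-17/3, 3)

C = (-56/9, 4/3)
D = (-17/3, 3)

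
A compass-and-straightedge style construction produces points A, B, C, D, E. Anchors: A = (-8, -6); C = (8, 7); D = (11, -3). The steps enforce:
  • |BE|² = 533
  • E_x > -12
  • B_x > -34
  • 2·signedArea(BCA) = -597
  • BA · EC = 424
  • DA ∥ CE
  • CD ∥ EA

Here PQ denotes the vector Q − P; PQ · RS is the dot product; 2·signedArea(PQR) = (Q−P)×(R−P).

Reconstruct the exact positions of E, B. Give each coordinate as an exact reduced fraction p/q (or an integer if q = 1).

1. E_x = -11  [CD ∥ EA ∩ DA ∥ CE]
2. E_y = 4  [CD ∥ EA ∩ DA ∥ CE]
   → E = (-11, 4)
3. B_x = -33  [2·signedArea(BCA) = -597 ∩ BA · EC = 424]
4. B_y = 11  [2·signedArea(BCA) = -597 ∩ BA · EC = 424]
   → B = (-33, 11)

B = (-33, 11)
E = (-11, 4)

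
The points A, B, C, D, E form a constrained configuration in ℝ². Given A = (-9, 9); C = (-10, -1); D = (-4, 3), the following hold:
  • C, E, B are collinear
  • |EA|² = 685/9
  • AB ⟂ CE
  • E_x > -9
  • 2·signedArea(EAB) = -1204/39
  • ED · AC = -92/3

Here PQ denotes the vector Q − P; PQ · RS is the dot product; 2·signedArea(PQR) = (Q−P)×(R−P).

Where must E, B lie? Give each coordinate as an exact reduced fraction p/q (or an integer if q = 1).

1. E_x = -8  [line 1·x + 10·y + 14/3 = 0 ∩ |EA|² = 685/9]
2. E_y = 1/3  [line 1·x + 10·y + 14/3 = 0 ∩ |EA|² = 685/9]
   → E = (-8, 1/3)
3. B_x = -61/13  [C, E, B are collinear ∩ AB ⟂ CE]
4. B_y = 33/13  [C, E, B are collinear ∩ AB ⟂ CE]
   → B = (-61/13, 33/13)

B = (-61/13, 33/13)
E = (-8, 1/3)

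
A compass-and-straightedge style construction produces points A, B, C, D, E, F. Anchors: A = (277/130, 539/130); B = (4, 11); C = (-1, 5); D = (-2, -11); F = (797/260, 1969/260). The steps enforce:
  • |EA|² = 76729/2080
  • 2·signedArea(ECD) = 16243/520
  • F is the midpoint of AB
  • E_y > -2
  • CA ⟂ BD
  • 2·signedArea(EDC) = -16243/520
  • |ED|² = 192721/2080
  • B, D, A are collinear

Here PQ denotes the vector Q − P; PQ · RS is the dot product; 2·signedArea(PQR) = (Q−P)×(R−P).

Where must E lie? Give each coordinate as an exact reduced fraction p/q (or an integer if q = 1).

1. E_x = 277/520  [line 16·x + -1·y + -5323/520 = 0 ∩ |ED|² = 192721/2080]
2. E_y = -891/520  [line 16·x + -1·y + -5323/520 = 0 ∩ |ED|² = 192721/2080]
   → E = (277/520, -891/520)

E = (277/520, -891/520)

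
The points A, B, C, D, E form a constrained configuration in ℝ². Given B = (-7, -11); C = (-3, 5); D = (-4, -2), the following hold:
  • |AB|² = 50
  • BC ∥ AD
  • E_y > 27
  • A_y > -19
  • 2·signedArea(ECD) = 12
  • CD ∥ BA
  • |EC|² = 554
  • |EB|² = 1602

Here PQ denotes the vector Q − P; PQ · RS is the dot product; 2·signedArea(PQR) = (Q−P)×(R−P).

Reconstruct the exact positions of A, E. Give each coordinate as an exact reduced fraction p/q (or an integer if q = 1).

A = (-8, -18)
E = (2, 28)

1. A_x = -8  [BC ∥ AD ∩ CD ∥ BA]
2. A_y = -18  [BC ∥ AD ∩ CD ∥ BA]
   → A = (-8, -18)
3. E_x = 2  [line 7·x + -1·y + 14 = 0 ∩ |EC|² = 554]
4. E_y = 28  [line 7·x + -1·y + 14 = 0 ∩ |EC|² = 554]
   → E = (2, 28)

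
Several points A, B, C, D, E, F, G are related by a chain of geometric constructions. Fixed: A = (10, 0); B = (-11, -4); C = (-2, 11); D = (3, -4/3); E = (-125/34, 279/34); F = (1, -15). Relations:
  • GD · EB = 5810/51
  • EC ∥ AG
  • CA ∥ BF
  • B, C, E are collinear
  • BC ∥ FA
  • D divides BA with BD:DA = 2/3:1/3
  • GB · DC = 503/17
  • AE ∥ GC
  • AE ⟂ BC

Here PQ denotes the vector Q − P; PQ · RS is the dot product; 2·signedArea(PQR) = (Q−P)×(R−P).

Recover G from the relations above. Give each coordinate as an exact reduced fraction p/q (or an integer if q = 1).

1. G_x = 397/34  [AE ∥ GC ∩ EC ∥ AG]
2. G_y = 95/34  [AE ∥ GC ∩ EC ∥ AG]
   → G = (397/34, 95/34)

G = (397/34, 95/34)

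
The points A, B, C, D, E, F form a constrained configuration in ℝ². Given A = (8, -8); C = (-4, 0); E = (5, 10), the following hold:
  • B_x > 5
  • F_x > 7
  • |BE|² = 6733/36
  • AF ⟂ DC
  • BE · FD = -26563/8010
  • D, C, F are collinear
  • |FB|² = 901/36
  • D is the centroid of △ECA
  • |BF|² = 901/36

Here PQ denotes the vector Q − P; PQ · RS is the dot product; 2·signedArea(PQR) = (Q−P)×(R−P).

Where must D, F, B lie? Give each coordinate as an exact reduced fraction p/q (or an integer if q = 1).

1. D_x = 3  [D is the centroid of △ECA]
2. D_y = 2/3  [D is the centroid of △ECA]
   → D = (3, 2/3)
3. F_x = 3176/445  [D, C, F are collinear ∩ AF ⟂ DC]
4. F_y = 472/445  [D, C, F are collinear ∩ AF ⟂ DC]
   → F = (3176/445, 472/445)
5. B_x = 11/2  [line 1841/445·x + 526/1335·y + -170687/8010 = 0 ∩ |BE|² = 6733/36]
6. B_y = -11/3  [line 1841/445·x + 526/1335·y + -170687/8010 = 0 ∩ |BE|² = 6733/36]
   → B = (11/2, -11/3)

B = (11/2, -11/3)
D = (3, 2/3)
F = (3176/445, 472/445)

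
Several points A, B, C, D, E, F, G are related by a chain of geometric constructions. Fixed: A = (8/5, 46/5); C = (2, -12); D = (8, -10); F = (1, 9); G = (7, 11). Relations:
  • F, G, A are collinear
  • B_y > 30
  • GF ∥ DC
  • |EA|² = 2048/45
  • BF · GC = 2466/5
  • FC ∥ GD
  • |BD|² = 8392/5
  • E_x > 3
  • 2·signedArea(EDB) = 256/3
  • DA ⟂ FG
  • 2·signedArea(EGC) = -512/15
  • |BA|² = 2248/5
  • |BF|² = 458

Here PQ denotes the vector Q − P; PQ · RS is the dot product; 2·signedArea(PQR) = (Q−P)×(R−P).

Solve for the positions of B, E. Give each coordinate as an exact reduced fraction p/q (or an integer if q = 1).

B = (6/5, 152/5)
E = (56/15, 14/5)

1. B_x = 6/5  [line 5·x + 23·y + -3526/5 = 0 ∩ |BF|² = 458]
2. B_y = 152/5  [line 5·x + 23·y + -3526/5 = 0 ∩ |BF|² = 458]
   → B = (6/5, 152/5)
3. E_x = 56/15  [2·signedArea(EGC) = -512/15 ∩ 2·signedArea(EDB) = 256/3]
4. E_y = 14/5  [2·signedArea(EGC) = -512/15 ∩ 2·signedArea(EDB) = 256/3]
   → E = (56/15, 14/5)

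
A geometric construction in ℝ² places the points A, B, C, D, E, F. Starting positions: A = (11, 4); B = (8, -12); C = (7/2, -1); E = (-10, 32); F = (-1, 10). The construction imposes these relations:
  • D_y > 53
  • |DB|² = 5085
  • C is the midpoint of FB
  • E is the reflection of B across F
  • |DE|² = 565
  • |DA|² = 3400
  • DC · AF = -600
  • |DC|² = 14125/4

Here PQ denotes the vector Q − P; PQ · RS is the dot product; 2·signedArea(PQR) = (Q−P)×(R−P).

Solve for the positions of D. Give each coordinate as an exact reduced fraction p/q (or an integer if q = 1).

D = (-19, 54)

1. D_x = -19  [line 12·x + -6·y + 552 = 0 ∩ |DB|² = 5085]
2. D_y = 54  [line 12·x + -6·y + 552 = 0 ∩ |DB|² = 5085]
   → D = (-19, 54)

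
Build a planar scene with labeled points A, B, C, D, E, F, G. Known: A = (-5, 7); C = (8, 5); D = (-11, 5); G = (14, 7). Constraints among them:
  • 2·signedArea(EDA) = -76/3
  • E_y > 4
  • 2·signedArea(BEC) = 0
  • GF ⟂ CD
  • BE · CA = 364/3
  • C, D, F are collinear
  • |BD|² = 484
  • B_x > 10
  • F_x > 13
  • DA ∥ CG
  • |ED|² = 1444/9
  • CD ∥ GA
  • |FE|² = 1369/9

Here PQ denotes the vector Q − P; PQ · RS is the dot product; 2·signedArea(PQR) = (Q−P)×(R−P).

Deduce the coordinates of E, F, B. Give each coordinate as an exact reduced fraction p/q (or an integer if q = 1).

1. E_x = 5/3  [line -2·x + 6·y + -80/3 = 0 ∩ |ED|² = 1444/9]
2. E_y = 5  [line -2·x + 6·y + -80/3 = 0 ∩ |ED|² = 1444/9]
   → E = (5/3, 5)
3. F_x = 14  [C, D, F are collinear ∩ GF ⟂ CD]
4. F_y = 5  [C, D, F are collinear ∩ GF ⟂ CD]
   → F = (14, 5)
5. B_x = 11  [2·signedArea(BEC) = 0 ∩ BE · CA = 364/3]
6. B_y = 5  [2·signedArea(BEC) = 0 ∩ BE · CA = 364/3]
   → B = (11, 5)

B = (11, 5)
E = (5/3, 5)
F = (14, 5)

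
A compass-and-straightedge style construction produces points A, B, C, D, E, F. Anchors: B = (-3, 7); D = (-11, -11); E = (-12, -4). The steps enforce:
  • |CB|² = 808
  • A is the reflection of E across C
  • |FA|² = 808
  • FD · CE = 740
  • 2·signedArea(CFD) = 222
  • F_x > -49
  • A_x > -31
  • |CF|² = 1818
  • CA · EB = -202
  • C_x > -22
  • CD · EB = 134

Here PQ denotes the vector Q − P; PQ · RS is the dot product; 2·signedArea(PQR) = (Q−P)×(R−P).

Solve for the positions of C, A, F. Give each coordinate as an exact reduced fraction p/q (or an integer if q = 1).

A = (-30, -26)
C = (-21, -15)
F = (-48, -48)

1. C_x = -21  [line -9·x + -11·y + -354 = 0 ∩ |CB|² = 808]
2. C_y = -15  [line -9·x + -11·y + -354 = 0 ∩ |CB|² = 808]
   → C = (-21, -15)
3. A_x = -30  [A is the reflection of E across C]
4. A_y = -26  [A is the reflection of E across C]
   → A = (-30, -26)
5. F_x = -48  [FD · CE = 740 ∩ 2·signedArea(CFD) = 222]
6. F_y = -48  [FD · CE = 740 ∩ 2·signedArea(CFD) = 222]
   → F = (-48, -48)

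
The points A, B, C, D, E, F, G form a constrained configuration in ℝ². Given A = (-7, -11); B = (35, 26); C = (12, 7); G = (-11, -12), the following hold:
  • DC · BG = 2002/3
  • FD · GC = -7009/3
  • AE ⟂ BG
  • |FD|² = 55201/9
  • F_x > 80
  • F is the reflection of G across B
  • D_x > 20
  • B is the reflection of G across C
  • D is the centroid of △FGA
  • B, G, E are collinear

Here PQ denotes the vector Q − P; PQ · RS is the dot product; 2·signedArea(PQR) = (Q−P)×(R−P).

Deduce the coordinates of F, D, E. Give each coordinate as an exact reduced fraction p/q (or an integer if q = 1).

D = (21, 41/3)
E = (-7237/890, -8571/890)
F = (81, 64)

1. F_x = 81  [F is the reflection of G across B]
2. F_y = 64  [F is the reflection of G across B]
   → F = (81, 64)
3. D_x = 21  [D is the centroid of △FGA]
4. D_y = 41/3  [D is the centroid of △FGA]
   → D = (21, 41/3)
5. E_x = -7237/890  [B, G, E are collinear ∩ AE ⟂ BG]
6. E_y = -8571/890  [B, G, E are collinear ∩ AE ⟂ BG]
   → E = (-7237/890, -8571/890)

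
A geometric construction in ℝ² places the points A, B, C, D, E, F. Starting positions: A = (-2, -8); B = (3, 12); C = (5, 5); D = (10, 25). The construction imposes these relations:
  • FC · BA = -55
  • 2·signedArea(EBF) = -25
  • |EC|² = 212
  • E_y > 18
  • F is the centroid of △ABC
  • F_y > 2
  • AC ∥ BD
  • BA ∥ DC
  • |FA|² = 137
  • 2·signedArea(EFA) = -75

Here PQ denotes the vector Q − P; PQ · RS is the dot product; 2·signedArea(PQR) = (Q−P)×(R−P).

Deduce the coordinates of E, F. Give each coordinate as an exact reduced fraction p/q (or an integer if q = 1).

E = (1, 19)
F = (2, 3)

1. F_x = 2  [F is the centroid of △ABC]
2. F_y = 3  [F is the centroid of △ABC]
   → F = (2, 3)
3. E_x = 1  [2·signedArea(EBF) = -25 ∩ 2·signedArea(EFA) = -75]
4. E_y = 19  [2·signedArea(EBF) = -25 ∩ 2·signedArea(EFA) = -75]
   → E = (1, 19)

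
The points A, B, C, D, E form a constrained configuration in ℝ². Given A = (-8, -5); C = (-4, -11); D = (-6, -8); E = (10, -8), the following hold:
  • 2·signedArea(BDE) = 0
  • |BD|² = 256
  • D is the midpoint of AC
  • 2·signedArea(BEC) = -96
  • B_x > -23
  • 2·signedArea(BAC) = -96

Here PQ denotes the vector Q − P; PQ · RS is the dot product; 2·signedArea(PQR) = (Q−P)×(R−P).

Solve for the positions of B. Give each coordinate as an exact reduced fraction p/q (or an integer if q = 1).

B = (-22, -8)

1. B_x = -22  [2·signedArea(BDE) = 0 ∩ 2·signedArea(BAC) = -96]
2. B_y = -8  [2·signedArea(BDE) = 0 ∩ 2·signedArea(BAC) = -96]
   → B = (-22, -8)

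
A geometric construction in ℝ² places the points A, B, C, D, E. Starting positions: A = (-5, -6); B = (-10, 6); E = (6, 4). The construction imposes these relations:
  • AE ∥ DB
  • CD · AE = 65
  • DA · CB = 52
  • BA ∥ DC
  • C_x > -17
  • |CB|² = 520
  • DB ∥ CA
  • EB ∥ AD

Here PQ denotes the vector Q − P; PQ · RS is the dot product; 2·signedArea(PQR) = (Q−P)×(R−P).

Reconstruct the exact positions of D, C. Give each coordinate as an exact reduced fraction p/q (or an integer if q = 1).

C = (-16, -16)
D = (-21, -4)

1. D_x = -21  [AE ∥ DB ∩ EB ∥ AD]
2. D_y = -4  [AE ∥ DB ∩ EB ∥ AD]
   → D = (-21, -4)
3. C_x = -16  [DB ∥ CA ∩ BA ∥ DC]
4. C_y = -16  [DB ∥ CA ∩ BA ∥ DC]
   → C = (-16, -16)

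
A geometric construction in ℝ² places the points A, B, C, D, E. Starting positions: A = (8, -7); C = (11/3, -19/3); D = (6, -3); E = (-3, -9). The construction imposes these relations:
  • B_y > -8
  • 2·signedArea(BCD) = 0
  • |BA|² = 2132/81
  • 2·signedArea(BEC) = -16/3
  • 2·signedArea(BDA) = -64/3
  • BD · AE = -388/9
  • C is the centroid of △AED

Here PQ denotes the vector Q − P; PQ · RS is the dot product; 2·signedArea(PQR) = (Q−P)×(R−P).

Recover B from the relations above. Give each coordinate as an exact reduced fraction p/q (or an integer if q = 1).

B = (26/9, -67/9)

1. B_x = 26/9  [2·signedArea(BCD) = 0 ∩ BD · AE = -388/9]
2. B_y = -67/9  [2·signedArea(BCD) = 0 ∩ BD · AE = -388/9]
   → B = (26/9, -67/9)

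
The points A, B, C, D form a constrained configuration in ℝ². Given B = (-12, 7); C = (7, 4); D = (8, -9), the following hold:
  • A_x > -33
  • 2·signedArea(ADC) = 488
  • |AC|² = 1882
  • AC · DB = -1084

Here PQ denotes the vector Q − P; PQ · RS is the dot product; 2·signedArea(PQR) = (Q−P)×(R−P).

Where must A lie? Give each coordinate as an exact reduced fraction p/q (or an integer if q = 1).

1. A_x = -32  [AC · DB = -1084 ∩ 2·signedArea(ADC) = 488]
2. A_y = 23  [AC · DB = -1084 ∩ 2·signedArea(ADC) = 488]
   → A = (-32, 23)

A = (-32, 23)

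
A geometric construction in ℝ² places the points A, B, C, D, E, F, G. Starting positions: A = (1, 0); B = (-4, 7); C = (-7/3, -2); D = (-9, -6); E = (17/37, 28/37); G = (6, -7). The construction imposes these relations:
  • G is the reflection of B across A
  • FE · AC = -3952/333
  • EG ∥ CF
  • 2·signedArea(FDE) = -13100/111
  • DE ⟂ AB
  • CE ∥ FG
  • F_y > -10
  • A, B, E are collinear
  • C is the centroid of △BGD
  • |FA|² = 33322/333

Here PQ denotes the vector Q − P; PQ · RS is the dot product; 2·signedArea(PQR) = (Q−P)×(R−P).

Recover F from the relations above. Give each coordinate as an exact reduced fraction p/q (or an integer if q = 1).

1. F_x = 356/111  [CE ∥ FG ∩ EG ∥ CF]
2. F_y = -361/37  [CE ∥ FG ∩ EG ∥ CF]
   → F = (356/111, -361/37)

F = (356/111, -361/37)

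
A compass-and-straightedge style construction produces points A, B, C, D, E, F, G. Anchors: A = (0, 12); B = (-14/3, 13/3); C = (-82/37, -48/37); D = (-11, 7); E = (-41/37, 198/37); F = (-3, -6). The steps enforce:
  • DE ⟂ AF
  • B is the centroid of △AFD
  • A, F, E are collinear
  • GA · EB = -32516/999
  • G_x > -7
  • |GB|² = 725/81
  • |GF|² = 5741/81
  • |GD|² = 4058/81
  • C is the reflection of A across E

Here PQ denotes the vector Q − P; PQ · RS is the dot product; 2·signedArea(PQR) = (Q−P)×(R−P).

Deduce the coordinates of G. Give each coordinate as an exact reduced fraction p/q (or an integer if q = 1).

1. G_x = -56/9  [line 395/111·x + 113/111·y + 20312/999 = 0 ∩ |GB|² = 725/81]
2. G_y = 16/9  [line 395/111·x + 113/111·y + 20312/999 = 0 ∩ |GB|² = 725/81]
   → G = (-56/9, 16/9)

G = (-56/9, 16/9)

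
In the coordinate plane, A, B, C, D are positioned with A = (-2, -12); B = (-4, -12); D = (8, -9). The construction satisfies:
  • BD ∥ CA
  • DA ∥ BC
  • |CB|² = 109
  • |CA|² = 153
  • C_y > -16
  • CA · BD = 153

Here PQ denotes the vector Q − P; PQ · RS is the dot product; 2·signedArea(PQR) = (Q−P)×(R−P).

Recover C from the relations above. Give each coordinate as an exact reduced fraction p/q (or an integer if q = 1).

C = (-14, -15)

1. C_x = -14  [BD ∥ CA ∩ DA ∥ BC]
2. C_y = -15  [BD ∥ CA ∩ DA ∥ BC]
   → C = (-14, -15)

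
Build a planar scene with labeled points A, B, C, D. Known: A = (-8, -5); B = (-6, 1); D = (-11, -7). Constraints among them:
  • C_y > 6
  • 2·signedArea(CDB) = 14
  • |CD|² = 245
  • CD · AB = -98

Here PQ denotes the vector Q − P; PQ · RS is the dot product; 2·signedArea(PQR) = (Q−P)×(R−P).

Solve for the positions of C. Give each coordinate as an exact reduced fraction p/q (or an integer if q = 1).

1. C_x = -4  [CD · AB = -98 ∩ 2·signedArea(CDB) = 14]
2. C_y = 7  [CD · AB = -98 ∩ 2·signedArea(CDB) = 14]
   → C = (-4, 7)

C = (-4, 7)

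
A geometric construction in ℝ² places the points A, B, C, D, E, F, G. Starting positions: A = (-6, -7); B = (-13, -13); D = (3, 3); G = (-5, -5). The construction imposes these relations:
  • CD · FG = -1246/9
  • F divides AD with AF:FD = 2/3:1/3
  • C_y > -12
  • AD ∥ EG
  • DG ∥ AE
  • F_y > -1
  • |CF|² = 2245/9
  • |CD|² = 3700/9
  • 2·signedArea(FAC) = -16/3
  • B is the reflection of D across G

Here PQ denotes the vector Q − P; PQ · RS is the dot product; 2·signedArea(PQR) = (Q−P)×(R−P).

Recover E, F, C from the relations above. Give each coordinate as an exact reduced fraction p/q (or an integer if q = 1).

1. E_x = -14  [AD ∥ EG ∩ DG ∥ AE]
2. E_y = -15  [AD ∥ EG ∩ DG ∥ AE]
   → E = (-14, -15)
3. F_x = 0  [F divides AD with AF:FD = 2/3:1/3]
4. F_y = -1/3  [F divides AD with AF:FD = 2/3:1/3]
   → F = (0, -1/3)
5. C_x = -11  [CD · FG = -1246/9 ∩ 2·signedArea(FAC) = -16/3]
6. C_y = -35/3  [CD · FG = -1246/9 ∩ 2·signedArea(FAC) = -16/3]
   → C = (-11, -35/3)

C = (-11, -35/3)
E = (-14, -15)
F = (0, -1/3)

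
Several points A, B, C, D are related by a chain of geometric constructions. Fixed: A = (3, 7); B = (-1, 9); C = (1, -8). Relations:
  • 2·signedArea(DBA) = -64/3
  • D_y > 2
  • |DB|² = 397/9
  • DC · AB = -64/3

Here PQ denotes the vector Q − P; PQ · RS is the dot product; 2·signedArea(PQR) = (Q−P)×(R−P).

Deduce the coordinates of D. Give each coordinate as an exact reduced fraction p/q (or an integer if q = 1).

D = (1, 8/3)

1. D_x = 1  [2·signedArea(DBA) = -64/3 ∩ DC · AB = -64/3]
2. D_y = 8/3  [2·signedArea(DBA) = -64/3 ∩ DC · AB = -64/3]
   → D = (1, 8/3)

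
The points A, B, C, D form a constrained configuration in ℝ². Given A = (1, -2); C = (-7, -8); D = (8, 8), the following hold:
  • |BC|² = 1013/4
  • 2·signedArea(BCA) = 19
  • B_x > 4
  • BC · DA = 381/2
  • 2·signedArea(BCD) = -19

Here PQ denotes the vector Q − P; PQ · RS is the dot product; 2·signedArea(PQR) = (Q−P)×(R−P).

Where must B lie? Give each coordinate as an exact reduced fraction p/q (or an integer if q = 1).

1. B_x = 9/2  [2·signedArea(BCD) = -19 ∩ 2·signedArea(BCA) = 19]
2. B_y = 3  [2·signedArea(BCD) = -19 ∩ 2·signedArea(BCA) = 19]
   → B = (9/2, 3)

B = (9/2, 3)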